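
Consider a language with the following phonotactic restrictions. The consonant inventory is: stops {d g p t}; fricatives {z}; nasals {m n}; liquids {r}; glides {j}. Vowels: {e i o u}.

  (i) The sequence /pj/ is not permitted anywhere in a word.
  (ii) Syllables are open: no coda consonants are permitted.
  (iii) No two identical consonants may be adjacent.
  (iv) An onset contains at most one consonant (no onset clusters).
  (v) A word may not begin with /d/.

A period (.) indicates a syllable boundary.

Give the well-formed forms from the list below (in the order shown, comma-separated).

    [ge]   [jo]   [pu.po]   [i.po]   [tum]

[ge], [jo], [pu.po], [i.po]

[ge] — σ1 onset /g/, coda /∅/ ok → well-formed
[jo] — σ1 onset /j/, coda /∅/ ok → well-formed
[pu.po] — σ1 onset /p/, coda /∅/ ok; σ2 onset /p/, coda /∅/ ok → well-formed
[i.po] — σ1 onset /∅/, coda /∅/ ok; σ2 onset /p/, coda /∅/ ok → well-formed
[tum] — violates constraint (ii): syllable 1 coda /m/ has 1 consonant (> 0) → ill-formed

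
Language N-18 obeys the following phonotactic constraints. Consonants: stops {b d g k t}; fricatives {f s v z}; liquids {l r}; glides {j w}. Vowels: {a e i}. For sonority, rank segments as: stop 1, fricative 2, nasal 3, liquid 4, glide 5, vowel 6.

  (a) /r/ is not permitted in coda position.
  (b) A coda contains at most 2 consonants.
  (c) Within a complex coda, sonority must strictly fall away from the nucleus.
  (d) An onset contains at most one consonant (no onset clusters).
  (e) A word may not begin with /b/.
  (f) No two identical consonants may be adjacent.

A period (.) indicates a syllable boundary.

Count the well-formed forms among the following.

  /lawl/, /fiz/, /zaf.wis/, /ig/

/lawl/ — σ1 onset /l/, coda /wl/ (5→4 falls) ok → well-formed
/fiz/ — σ1 onset /f/, coda /z/ ok → well-formed
/zaf.wis/ — σ1 onset /z/, coda /f/ ok; σ2 onset /w/, coda /s/ ok → well-formed
/ig/ — σ1 onset /∅/, coda /g/ ok → well-formed
Well-formed: /lawl/, /fiz/, /zaf.wis/, /ig/ → 4.

4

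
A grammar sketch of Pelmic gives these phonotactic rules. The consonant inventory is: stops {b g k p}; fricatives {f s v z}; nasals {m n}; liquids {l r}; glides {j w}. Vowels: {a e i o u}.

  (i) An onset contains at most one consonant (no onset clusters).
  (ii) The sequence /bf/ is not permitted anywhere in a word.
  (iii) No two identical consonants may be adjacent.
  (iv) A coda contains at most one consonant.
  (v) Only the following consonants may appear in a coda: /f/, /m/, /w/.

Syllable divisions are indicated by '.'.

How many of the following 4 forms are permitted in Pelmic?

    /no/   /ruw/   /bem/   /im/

/no/ — σ1 onset /n/, coda /∅/ ok → permitted
/ruw/ — σ1 onset /r/, coda /w/ ok → permitted
/bem/ — σ1 onset /b/, coda /m/ ok → permitted
/im/ — σ1 onset /∅/, coda /m/ ok → permitted
Permitted: /no/, /ruw/, /bem/, /im/ → 4.

4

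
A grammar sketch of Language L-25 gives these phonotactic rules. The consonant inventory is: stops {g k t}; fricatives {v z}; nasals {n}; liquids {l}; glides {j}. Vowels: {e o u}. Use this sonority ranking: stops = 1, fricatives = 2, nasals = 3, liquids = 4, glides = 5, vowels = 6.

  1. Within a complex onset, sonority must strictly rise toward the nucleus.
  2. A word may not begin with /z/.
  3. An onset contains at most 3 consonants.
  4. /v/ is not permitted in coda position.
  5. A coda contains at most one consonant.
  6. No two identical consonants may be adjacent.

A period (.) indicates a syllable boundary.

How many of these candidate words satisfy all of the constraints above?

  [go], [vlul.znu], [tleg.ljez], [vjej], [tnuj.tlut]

5

[go] — σ1 onset /g/, coda /∅/ ok → permitted
[vlul.znu] — σ1 onset /vl/ (2→4 rises), coda /l/ ok; σ2 onset /zn/ (2→3 rises), coda /∅/ ok → permitted
[tleg.ljez] — σ1 onset /tl/ (1→4 rises), coda /g/ ok; σ2 onset /lj/ (4→5 rises), coda /z/ ok → permitted
[vjej] — σ1 onset /vj/ (2→5 rises), coda /j/ ok → permitted
[tnuj.tlut] — σ1 onset /tn/ (1→3 rises), coda /j/ ok; σ2 onset /tl/ (1→4 rises), coda /t/ ok → permitted
Permitted: [go], [vlul.znu], [tleg.ljez], [vjej], [tnuj.tlut] → 5.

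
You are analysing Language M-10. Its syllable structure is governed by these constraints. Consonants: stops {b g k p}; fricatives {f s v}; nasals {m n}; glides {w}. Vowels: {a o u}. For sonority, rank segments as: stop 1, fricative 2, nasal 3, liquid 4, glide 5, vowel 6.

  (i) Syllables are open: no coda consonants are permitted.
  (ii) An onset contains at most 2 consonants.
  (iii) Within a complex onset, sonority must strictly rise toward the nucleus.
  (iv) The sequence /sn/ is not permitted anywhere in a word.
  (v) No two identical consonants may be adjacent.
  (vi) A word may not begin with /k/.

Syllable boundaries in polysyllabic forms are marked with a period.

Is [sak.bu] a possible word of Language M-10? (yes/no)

[sak.bu] — violates constraint (i): syllable 1 coda /k/ has 1 consonant (> 0) → ill-formed

no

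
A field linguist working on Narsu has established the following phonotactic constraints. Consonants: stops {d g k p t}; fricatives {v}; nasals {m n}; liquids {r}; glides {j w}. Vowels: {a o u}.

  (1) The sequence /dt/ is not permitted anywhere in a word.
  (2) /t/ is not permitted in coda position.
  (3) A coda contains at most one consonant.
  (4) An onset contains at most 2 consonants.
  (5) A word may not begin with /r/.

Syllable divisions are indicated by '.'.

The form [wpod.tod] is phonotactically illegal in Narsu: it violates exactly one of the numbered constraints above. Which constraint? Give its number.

1

[wpod.tod]: contains banned sequence /dt/.
This is a violation of constraint 1: "The sequence /dt/ is not permitted anywhere in a word."
The remaining constraints (2, 3, 4, 5) are satisfied.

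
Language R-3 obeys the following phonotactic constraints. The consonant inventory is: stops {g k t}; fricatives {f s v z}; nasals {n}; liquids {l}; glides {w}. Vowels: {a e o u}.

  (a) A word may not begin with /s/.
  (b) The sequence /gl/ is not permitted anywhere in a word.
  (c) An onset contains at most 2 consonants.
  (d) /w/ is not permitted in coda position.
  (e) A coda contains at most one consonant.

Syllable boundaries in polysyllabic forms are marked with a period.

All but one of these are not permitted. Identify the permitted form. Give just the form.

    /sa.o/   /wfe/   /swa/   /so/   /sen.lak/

/sa.o/ — violates constraint (a): word begins with /s/ → not permitted
/wfe/ — σ1 onset /wf/ (2C), coda /∅/ ok → permitted
/swa/ — violates constraint (a): word begins with /s/ → not permitted
/so/ — violates constraint (a): word begins with /s/ → not permitted
/sen.lak/ — violates constraint (a): word begins with /s/ → not permitted

/wfe/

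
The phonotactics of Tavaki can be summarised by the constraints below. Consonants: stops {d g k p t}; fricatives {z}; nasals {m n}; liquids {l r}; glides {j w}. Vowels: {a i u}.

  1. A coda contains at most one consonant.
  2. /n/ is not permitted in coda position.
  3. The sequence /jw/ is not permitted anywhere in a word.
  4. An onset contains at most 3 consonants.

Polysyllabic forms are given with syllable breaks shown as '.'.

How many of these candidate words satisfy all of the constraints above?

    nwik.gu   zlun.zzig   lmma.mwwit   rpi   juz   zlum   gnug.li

6

nwik.gu — σ1 onset /nw/ (2C), coda /k/ ok; σ2 onset /g/, coda /∅/ ok → permitted
zlun.zzig — violates constraint 2: syllable 1 coda contains /n/ → not permitted
lmma.mwwit — σ1 onset /lmm/ (3C), coda /∅/ ok; σ2 onset /mww/ (3C), coda /t/ ok → permitted
rpi — σ1 onset /rp/ (2C), coda /∅/ ok → permitted
juz — σ1 onset /j/, coda /z/ ok → permitted
zlum — σ1 onset /zl/ (2C), coda /m/ ok → permitted
gnug.li — σ1 onset /gn/ (2C), coda /g/ ok; σ2 onset /l/, coda /∅/ ok → permitted
Permitted: nwik.gu, lmma.mwwit, rpi, juz, zlum, gnug.li → 6.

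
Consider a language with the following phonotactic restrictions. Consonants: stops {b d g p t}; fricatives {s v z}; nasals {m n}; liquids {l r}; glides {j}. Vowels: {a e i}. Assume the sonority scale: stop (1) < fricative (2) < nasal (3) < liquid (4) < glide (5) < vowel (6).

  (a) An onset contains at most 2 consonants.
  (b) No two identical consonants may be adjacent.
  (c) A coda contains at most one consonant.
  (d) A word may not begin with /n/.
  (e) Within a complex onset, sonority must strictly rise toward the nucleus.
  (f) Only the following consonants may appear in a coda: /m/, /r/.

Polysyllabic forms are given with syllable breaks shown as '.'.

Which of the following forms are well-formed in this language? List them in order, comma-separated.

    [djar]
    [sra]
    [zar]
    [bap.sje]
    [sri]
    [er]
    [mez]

[djar] — σ1 onset /dj/ (1→5 rises), coda /r/ ok → well-formed
[sra] — σ1 onset /sr/ (2→4 rises), coda /∅/ ok → well-formed
[zar] — σ1 onset /z/, coda /r/ ok → well-formed
[bap.sje] — violates constraint (f): syllable 1 coda contains /p/, which is not a licensed coda consonant → ill-formed
[sri] — σ1 onset /sr/ (2→4 rises), coda /∅/ ok → well-formed
[er] — σ1 onset /∅/, coda /r/ ok → well-formed
[mez] — violates constraint (f): syllable 1 coda contains /z/, which is not a licensed coda consonant → ill-formed

[djar], [sra], [zar], [sri], [er]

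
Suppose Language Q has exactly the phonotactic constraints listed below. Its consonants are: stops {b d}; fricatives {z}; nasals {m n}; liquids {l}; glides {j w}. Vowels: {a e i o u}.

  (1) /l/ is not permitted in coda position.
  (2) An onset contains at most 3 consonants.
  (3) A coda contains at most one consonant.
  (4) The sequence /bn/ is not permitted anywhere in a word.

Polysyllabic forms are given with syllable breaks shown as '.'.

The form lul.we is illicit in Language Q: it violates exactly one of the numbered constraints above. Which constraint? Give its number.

lul.we: syllable 1 coda contains /l/.
This is a violation of constraint 1: "/l/ is not permitted in coda position."
The remaining constraints (2, 3, 4) are satisfied.

1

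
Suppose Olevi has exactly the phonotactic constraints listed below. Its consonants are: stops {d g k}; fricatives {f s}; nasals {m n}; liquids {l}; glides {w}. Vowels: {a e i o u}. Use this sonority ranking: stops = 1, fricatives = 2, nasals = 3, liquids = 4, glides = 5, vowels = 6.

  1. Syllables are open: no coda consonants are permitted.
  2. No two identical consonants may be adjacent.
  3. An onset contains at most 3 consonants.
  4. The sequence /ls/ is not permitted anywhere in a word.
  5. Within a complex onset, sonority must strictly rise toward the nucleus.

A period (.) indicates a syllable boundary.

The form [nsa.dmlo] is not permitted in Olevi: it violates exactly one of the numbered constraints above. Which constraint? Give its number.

5

[nsa.dmlo]: syllable 1 onset /ns/: /n/ (nasal, 3) → /s/ (fricative, 2) does not rise.
This is a violation of constraint 5: "Within a complex onset, sonority must strictly rise toward the nucleus."
The remaining constraints (1, 2, 3, 4) are satisfied.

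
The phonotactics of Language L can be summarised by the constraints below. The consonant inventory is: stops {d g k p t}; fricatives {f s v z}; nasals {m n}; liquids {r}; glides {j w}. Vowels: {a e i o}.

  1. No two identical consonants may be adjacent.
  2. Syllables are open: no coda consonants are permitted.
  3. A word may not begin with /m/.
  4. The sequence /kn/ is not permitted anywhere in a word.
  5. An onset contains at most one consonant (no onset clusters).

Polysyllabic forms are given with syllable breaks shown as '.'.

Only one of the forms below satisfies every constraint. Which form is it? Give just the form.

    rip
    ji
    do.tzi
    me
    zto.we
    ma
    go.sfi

rip — violates constraint 2: syllable 1 coda /p/ has 1 consonant (> 0) → not permitted
ji — σ1 onset /j/, coda /∅/ ok → permitted
do.tzi — violates constraint 5: syllable 2 onset /tz/ has 2 consonants (> 1) → not permitted
me — violates constraint 3: word begins with /m/ → not permitted
zto.we — violates constraint 5: syllable 1 onset /zt/ has 2 consonants (> 1) → not permitted
ma — violates constraint 3: word begins with /m/ → not permitted
go.sfi — violates constraint 5: syllable 2 onset /sf/ has 2 consonants (> 1) → not permitted

ji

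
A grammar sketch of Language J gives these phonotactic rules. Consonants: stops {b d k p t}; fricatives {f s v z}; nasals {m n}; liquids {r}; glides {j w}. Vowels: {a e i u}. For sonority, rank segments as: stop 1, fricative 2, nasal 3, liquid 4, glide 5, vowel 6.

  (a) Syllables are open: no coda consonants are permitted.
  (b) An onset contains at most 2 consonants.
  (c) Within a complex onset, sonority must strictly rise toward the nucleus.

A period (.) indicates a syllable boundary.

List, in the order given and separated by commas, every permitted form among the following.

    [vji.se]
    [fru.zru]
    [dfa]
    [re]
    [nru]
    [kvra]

[vji.se] — σ1 onset /vj/ (2→5 rises), coda /∅/ ok; σ2 onset /s/, coda /∅/ ok → permitted
[fru.zru] — σ1 onset /fr/ (2→4 rises), coda /∅/ ok; σ2 onset /zr/ (2→4 rises), coda /∅/ ok → permitted
[dfa] — σ1 onset /df/ (1→2 rises), coda /∅/ ok → permitted
[re] — σ1 onset /r/, coda /∅/ ok → permitted
[nru] — σ1 onset /nr/ (3→4 rises), coda /∅/ ok → permitted
[kvra] — violates constraint (b): syllable 1 onset /kvr/ has 3 consonants (> 2) → not permitted

[vji.se], [fru.zru], [dfa], [re], [nru]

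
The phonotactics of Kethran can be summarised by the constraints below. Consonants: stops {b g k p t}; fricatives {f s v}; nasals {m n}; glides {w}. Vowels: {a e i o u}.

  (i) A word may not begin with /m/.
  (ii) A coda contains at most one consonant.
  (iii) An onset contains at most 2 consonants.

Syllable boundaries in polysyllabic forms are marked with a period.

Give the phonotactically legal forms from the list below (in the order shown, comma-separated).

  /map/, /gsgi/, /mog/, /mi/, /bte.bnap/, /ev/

/map/ — violates constraint (i): word begins with /m/ → phonotactically illegal
/gsgi/ — violates constraint (iii): syllable 1 onset /gsg/ has 3 consonants (> 2) → phonotactically illegal
/mog/ — violates constraint (i): word begins with /m/ → phonotactically illegal
/mi/ — violates constraint (i): word begins with /m/ → phonotactically illegal
/bte.bnap/ — σ1 onset /bt/ (2C), coda /∅/ ok; σ2 onset /bn/ (2C), coda /p/ ok → phonotactically legal
/ev/ — σ1 onset /∅/, coda /v/ ok → phonotactically legal

/bte.bnap/, /ev/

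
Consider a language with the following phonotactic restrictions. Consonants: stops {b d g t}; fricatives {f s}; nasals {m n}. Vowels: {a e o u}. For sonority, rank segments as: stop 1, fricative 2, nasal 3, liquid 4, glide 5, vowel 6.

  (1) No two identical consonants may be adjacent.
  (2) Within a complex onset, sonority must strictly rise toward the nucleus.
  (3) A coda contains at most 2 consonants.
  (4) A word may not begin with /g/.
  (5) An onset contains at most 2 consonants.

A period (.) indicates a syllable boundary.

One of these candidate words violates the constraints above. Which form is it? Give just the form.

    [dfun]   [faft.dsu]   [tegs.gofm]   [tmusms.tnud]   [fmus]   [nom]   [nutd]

[dfun] — σ1 onset /df/ (1→2 rises), coda /n/ ok → licit
[faft.dsu] — σ1 onset /f/, coda /ft/ (2C) ok; σ2 onset /ds/ (1→2 rises), coda /∅/ ok → licit
[tegs.gofm] — σ1 onset /t/, coda /gs/ (2C) ok; σ2 onset /g/, coda /fm/ (2C) ok → licit
[tmusms.tnud] — violates constraint 3: syllable 1 coda /sms/ has 3 consonants (> 2) → illicit
[fmus] — σ1 onset /fm/ (2→3 rises), coda /s/ ok → licit
[nom] — σ1 onset /n/, coda /m/ ok → licit
[nutd] — σ1 onset /n/, coda /td/ (2C) ok → licit

[tmusms.tnud]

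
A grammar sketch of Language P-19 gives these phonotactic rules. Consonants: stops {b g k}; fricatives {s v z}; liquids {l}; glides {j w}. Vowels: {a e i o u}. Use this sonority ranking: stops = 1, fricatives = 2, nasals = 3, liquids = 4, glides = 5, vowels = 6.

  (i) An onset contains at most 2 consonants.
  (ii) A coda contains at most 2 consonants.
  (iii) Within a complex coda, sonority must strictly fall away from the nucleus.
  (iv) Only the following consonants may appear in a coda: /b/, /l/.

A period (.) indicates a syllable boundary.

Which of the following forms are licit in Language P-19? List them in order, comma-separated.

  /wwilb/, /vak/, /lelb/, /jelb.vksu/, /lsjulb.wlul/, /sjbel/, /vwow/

/wwilb/, /lelb/

/wwilb/ — σ1 onset /ww/ (2C), coda /lb/ (4→1 falls) ok → licit
/vak/ — violates constraint (iv): syllable 1 coda contains /k/, which is not a licensed coda consonant → illicit
/lelb/ — σ1 onset /l/, coda /lb/ (4→1 falls) ok → licit
/jelb.vksu/ — violates constraint (i): syllable 2 onset /vks/ has 3 consonants (> 2) → illicit
/lsjulb.wlul/ — violates constraint (i): syllable 1 onset /lsj/ has 3 consonants (> 2) → illicit
/sjbel/ — violates constraint (i): syllable 1 onset /sjb/ has 3 consonants (> 2) → illicit
/vwow/ — violates constraint (iv): syllable 1 coda contains /w/, which is not a licensed coda consonant → illicit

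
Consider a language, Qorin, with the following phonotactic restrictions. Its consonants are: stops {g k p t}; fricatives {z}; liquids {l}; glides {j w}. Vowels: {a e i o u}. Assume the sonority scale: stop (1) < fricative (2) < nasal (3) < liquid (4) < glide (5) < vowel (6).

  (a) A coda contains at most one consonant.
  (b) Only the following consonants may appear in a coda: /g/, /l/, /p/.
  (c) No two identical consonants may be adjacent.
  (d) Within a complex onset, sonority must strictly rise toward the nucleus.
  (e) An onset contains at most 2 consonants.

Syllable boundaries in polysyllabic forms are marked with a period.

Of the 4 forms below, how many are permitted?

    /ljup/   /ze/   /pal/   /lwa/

/ljup/ — σ1 onset /lj/ (4→5 rises), coda /p/ ok → permitted
/ze/ — σ1 onset /z/, coda /∅/ ok → permitted
/pal/ — σ1 onset /p/, coda /l/ ok → permitted
/lwa/ — σ1 onset /lw/ (4→5 rises), coda /∅/ ok → permitted
Permitted: /ljup/, /ze/, /pal/, /lwa/ → 4.

4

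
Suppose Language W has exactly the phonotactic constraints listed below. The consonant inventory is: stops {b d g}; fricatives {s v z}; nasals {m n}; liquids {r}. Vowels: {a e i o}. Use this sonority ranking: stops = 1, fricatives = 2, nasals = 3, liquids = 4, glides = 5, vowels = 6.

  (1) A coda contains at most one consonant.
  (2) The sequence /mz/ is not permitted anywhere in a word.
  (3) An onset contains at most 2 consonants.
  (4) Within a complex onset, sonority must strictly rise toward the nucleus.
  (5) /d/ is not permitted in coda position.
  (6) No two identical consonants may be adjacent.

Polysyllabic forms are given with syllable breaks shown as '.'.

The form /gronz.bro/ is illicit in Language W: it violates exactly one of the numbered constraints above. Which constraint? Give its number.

1

/gronz.bro/: syllable 1 coda /nz/ has 2 consonants (> 1).
This is a violation of constraint 1: "A coda contains at most one consonant."
The remaining constraints (2, 3, 4, 5, 6) are satisfied.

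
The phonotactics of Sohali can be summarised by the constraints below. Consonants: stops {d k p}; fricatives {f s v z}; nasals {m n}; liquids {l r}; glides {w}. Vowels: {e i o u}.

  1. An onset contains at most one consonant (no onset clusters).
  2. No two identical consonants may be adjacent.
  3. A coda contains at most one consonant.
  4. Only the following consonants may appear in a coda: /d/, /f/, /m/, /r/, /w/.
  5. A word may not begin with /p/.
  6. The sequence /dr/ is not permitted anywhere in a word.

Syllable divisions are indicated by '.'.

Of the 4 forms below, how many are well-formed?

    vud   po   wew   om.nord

vud — σ1 onset /v/, coda /d/ ok → well-formed
po — violates constraint 5: word begins with /p/ → ill-formed
wew — σ1 onset /w/, coda /w/ ok → well-formed
om.nord — violates constraint 3: syllable 2 coda /rd/ has 2 consonants (> 1) → ill-formed
Well-formed: vud, wew → 2.

2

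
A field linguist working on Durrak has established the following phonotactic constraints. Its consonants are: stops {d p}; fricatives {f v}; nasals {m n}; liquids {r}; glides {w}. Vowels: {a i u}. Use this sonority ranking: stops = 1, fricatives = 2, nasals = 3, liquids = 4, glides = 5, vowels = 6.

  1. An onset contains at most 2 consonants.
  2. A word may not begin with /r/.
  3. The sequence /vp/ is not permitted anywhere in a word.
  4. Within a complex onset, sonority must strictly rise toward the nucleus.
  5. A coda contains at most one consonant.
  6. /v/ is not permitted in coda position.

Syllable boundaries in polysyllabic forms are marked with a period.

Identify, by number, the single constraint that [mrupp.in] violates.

5

[mrupp.in]: syllable 1 coda /pp/ has 2 consonants (> 1).
This is a violation of constraint 5: "A coda contains at most one consonant."
The remaining constraints (1, 2, 3, 4, 6) are satisfied.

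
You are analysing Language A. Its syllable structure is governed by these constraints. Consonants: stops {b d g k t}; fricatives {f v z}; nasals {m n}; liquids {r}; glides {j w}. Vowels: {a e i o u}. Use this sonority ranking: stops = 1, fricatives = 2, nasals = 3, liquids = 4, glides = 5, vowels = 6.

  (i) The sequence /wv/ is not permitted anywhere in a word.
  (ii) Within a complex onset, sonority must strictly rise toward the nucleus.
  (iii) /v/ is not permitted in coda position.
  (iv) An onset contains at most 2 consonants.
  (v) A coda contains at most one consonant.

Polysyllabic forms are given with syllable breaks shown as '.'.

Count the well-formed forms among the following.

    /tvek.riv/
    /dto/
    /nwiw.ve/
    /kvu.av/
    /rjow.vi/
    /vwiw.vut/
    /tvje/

/tvek.riv/ — violates constraint (iii): syllable 2 coda contains /v/ → ill-formed
/dto/ — violates constraint (ii): syllable 1 onset /dt/: /d/ (stop, 1) → /t/ (stop, 1) does not rise → ill-formed
/nwiw.ve/ — violates constraint (i): contains banned sequence /wv/ → ill-formed
/kvu.av/ — violates constraint (iii): syllable 2 coda contains /v/ → ill-formed
/rjow.vi/ — violates constraint (i): contains banned sequence /wv/ → ill-formed
/vwiw.vut/ — violates constraint (i): contains banned sequence /wv/ → ill-formed
/tvje/ — violates constraint (iv): syllable 1 onset /tvj/ has 3 consonants (> 2) → ill-formed
No form is well-formed → 0.

0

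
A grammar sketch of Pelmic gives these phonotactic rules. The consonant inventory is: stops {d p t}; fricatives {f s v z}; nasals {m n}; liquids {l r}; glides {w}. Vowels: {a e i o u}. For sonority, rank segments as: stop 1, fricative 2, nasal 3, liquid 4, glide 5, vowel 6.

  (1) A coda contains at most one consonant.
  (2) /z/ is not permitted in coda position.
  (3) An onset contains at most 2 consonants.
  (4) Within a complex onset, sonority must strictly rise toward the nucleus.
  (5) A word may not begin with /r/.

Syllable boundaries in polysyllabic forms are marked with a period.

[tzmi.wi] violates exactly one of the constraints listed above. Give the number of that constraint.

[tzmi.wi]: syllable 1 onset /tzm/ has 3 consonants (> 2).
This is a violation of constraint 3: "An onset contains at most 2 consonants."
The remaining constraints (1, 2, 4, 5) are satisfied.

3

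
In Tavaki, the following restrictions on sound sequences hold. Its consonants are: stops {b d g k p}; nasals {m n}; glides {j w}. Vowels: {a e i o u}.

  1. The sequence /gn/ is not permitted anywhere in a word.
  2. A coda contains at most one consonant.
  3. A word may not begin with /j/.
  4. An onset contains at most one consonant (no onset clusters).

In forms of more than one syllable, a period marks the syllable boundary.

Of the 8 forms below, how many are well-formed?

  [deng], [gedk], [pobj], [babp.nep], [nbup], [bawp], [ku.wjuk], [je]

0

[deng] — violates constraint 2: syllable 1 coda /ng/ has 2 consonants (> 1) → ill-formed
[gedk] — violates constraint 2: syllable 1 coda /dk/ has 2 consonants (> 1) → ill-formed
[pobj] — violates constraint 2: syllable 1 coda /bj/ has 2 consonants (> 1) → ill-formed
[babp.nep] — violates constraint 2: syllable 1 coda /bp/ has 2 consonants (> 1) → ill-formed
[nbup] — violates constraint 4: syllable 1 onset /nb/ has 2 consonants (> 1) → ill-formed
[bawp] — violates constraint 2: syllable 1 coda /wp/ has 2 consonants (> 1) → ill-formed
[ku.wjuk] — violates constraint 4: syllable 2 onset /wj/ has 2 consonants (> 1) → ill-formed
[je] — violates constraint 3: word begins with /j/ → ill-formed
No form is well-formed → 0.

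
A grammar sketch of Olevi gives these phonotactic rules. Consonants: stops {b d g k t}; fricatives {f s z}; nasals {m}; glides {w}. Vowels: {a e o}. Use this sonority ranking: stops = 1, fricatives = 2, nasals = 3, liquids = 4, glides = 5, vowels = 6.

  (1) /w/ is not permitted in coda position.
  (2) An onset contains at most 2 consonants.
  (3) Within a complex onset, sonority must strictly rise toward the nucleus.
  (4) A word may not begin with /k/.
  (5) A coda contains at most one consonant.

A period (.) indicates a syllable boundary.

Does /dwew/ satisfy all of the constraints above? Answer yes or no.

/dwew/ — violates constraint 1: syllable 1 coda contains /w/ → phonotactically illegal

no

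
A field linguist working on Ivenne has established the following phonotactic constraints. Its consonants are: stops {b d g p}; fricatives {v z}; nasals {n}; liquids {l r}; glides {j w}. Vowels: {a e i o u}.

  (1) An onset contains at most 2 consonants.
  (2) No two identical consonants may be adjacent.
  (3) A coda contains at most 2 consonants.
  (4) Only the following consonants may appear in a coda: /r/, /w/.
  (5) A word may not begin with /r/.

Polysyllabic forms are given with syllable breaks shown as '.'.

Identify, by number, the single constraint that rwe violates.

rwe: word begins with /r/.
This is a violation of constraint 5: "A word may not begin with /r/."
The remaining constraints (1, 2, 3, 4) are satisfied.

5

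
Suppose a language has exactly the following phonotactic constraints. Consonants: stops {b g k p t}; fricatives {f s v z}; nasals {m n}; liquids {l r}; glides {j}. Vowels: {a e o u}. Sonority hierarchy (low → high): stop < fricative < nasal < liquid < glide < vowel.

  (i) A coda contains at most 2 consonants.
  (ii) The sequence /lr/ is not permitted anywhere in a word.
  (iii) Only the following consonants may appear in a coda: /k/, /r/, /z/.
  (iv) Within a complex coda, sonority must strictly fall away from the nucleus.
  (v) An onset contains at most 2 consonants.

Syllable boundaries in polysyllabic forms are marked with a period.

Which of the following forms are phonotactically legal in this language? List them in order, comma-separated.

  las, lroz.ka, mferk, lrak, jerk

mferk, jerk

las — violates constraint (iii): syllable 1 coda contains /s/, which is not a licensed coda consonant → phonotactically illegal
lroz.ka — violates constraint (ii): contains banned sequence /lr/ → phonotactically illegal
mferk — σ1 onset /mf/ (2C), coda /rk/ (4→1 falls) ok → phonotactically legal
lrak — violates constraint (ii): contains banned sequence /lr/ → phonotactically illegal
jerk — σ1 onset /j/, coda /rk/ (4→1 falls) ok → phonotactically legal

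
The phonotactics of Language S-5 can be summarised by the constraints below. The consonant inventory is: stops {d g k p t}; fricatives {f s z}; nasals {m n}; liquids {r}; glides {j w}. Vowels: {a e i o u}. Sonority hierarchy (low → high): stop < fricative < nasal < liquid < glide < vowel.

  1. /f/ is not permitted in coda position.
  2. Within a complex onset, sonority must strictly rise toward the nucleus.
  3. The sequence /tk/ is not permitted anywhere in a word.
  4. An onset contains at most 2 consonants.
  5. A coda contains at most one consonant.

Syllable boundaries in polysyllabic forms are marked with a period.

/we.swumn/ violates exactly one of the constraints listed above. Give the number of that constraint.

5

/we.swumn/: syllable 2 coda /mn/ has 2 consonants (> 1).
This is a violation of constraint 5: "A coda contains at most one consonant."
The remaining constraints (1, 2, 3, 4) are satisfied.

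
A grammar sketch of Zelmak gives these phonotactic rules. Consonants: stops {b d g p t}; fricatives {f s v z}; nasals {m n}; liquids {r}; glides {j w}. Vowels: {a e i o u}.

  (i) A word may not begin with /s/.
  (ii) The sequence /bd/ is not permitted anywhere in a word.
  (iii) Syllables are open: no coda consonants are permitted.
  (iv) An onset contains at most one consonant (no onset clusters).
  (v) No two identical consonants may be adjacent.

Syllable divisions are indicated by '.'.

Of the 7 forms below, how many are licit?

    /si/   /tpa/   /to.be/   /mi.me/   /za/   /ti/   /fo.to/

5

/si/ — violates constraint (i): word begins with /s/ → illicit
/tpa/ — violates constraint (iv): syllable 1 onset /tp/ has 2 consonants (> 1) → illicit
/to.be/ — σ1 onset /t/, coda /∅/ ok; σ2 onset /b/, coda /∅/ ok → licit
/mi.me/ — σ1 onset /m/, coda /∅/ ok; σ2 onset /m/, coda /∅/ ok → licit
/za/ — σ1 onset /z/, coda /∅/ ok → licit
/ti/ — σ1 onset /t/, coda /∅/ ok → licit
/fo.to/ — σ1 onset /f/, coda /∅/ ok; σ2 onset /t/, coda /∅/ ok → licit
Licit: /to.be/, /mi.me/, /za/, /ti/, /fo.to/ → 5.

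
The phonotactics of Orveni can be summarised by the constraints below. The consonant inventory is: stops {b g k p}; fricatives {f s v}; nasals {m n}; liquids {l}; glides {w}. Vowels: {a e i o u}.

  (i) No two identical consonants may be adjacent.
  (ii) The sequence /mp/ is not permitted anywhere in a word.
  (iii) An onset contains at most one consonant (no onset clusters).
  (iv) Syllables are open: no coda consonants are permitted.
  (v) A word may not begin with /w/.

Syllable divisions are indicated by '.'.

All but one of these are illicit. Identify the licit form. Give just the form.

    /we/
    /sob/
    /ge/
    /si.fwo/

/we/ — violates constraint (v): word begins with /w/ → illicit
/sob/ — violates constraint (iv): syllable 1 coda /b/ has 1 consonant (> 0) → illicit
/ge/ — σ1 onset /g/, coda /∅/ ok → licit
/si.fwo/ — violates constraint (iii): syllable 2 onset /fw/ has 2 consonants (> 1) → illicit

/ge/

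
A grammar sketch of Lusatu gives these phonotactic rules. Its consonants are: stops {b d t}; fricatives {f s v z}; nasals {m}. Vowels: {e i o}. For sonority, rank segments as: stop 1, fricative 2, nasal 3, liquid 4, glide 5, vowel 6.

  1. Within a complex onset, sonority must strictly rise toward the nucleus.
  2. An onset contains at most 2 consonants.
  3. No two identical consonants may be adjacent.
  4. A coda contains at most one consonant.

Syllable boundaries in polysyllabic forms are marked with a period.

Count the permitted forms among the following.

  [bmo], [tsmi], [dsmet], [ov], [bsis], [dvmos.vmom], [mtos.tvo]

[bmo] — σ1 onset /bm/ (1→3 rises), coda /∅/ ok → permitted
[tsmi] — violates constraint 2: syllable 1 onset /tsm/ has 3 consonants (> 2) → not permitted
[dsmet] — violates constraint 2: syllable 1 onset /dsm/ has 3 consonants (> 2) → not permitted
[ov] — σ1 onset /∅/, coda /v/ ok → permitted
[bsis] — σ1 onset /bs/ (1→2 rises), coda /s/ ok → permitted
[dvmos.vmom] — violates constraint 2: syllable 1 onset /dvm/ has 3 consonants (> 2) → not permitted
[mtos.tvo] — violates constraint 1: syllable 1 onset /mt/: /m/ (nasal, 3) → /t/ (stop, 1) does not rise → not permitted
Permitted: [bmo], [ov], [bsis] → 3.

3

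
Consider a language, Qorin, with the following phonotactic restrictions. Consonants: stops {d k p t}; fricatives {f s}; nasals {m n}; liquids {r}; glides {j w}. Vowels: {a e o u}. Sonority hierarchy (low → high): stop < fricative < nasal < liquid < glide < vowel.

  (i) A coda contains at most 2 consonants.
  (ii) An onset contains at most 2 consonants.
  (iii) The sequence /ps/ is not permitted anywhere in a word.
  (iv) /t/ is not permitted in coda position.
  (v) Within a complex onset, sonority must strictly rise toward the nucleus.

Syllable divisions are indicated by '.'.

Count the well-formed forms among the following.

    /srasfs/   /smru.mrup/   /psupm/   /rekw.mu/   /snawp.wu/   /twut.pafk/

2

/srasfs/ — violates constraint (i): syllable 1 coda /sfs/ has 3 consonants (> 2) → ill-formed
/smru.mrup/ — violates constraint (ii): syllable 1 onset /smr/ has 3 consonants (> 2) → ill-formed
/psupm/ — violates constraint (iii): contains banned sequence /ps/ → ill-formed
/rekw.mu/ — σ1 onset /r/, coda /kw/ (2C) ok; σ2 onset /m/, coda /∅/ ok → well-formed
/snawp.wu/ — σ1 onset /sn/ (2→3 rises), coda /wp/ (2C) ok; σ2 onset /w/, coda /∅/ ok → well-formed
/twut.pafk/ — violates constraint (iv): syllable 1 coda contains /t/ → ill-formed
Well-formed: /rekw.mu/, /snawp.wu/ → 2.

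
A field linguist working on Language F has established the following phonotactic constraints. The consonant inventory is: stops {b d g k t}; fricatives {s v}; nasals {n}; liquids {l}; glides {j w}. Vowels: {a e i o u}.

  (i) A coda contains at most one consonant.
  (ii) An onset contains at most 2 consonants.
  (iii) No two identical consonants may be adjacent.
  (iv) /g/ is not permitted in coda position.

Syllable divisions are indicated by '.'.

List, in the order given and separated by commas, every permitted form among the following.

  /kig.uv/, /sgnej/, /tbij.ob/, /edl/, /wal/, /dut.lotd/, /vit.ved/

/kig.uv/ — violates constraint (iv): syllable 1 coda contains /g/ → not permitted
/sgnej/ — violates constraint (ii): syllable 1 onset /sgn/ has 3 consonants (> 2) → not permitted
/tbij.ob/ — σ1 onset /tb/ (2C), coda /j/ ok; σ2 onset /∅/, coda /b/ ok → permitted
/edl/ — violates constraint (i): syllable 1 coda /dl/ has 2 consonants (> 1) → not permitted
/wal/ — σ1 onset /w/, coda /l/ ok → permitted
/dut.lotd/ — violates constraint (i): syllable 2 coda /td/ has 2 consonants (> 1) → not permitted
/vit.ved/ — σ1 onset /v/, coda /t/ ok; σ2 onset /v/, coda /d/ ok → permitted

/tbij.ob/, /wal/, /vit.ved/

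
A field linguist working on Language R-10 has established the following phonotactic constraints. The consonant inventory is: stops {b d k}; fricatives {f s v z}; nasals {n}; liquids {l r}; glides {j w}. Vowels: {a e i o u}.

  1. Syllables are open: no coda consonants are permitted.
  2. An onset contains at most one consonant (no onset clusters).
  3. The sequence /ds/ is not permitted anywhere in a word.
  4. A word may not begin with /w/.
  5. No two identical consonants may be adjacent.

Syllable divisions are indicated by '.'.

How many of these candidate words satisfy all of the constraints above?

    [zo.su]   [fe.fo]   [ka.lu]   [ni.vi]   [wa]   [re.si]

5

[zo.su] — σ1 onset /z/, coda /∅/ ok; σ2 onset /s/, coda /∅/ ok → phonotactically legal
[fe.fo] — σ1 onset /f/, coda /∅/ ok; σ2 onset /f/, coda /∅/ ok → phonotactically legal
[ka.lu] — σ1 onset /k/, coda /∅/ ok; σ2 onset /l/, coda /∅/ ok → phonotactically legal
[ni.vi] — σ1 onset /n/, coda /∅/ ok; σ2 onset /v/, coda /∅/ ok → phonotactically legal
[wa] — violates constraint 4: word begins with /w/ → phonotactically illegal
[re.si] — σ1 onset /r/, coda /∅/ ok; σ2 onset /s/, coda /∅/ ok → phonotactically legal
Phonotactically legal: [zo.su], [fe.fo], [ka.lu], [ni.vi], [re.si] → 5.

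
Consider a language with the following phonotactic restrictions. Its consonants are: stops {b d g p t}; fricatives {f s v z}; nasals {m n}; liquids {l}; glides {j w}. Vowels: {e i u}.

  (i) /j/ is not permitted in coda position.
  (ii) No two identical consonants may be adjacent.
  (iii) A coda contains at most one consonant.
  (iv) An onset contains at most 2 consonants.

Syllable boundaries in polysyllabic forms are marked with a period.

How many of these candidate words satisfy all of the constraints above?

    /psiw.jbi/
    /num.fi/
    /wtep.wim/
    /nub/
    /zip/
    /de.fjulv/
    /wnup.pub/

5

/psiw.jbi/ — σ1 onset /ps/ (2C), coda /w/ ok; σ2 onset /jb/ (2C), coda /∅/ ok → well-formed
/num.fi/ — σ1 onset /n/, coda /m/ ok; σ2 onset /f/, coda /∅/ ok → well-formed
/wtep.wim/ — σ1 onset /wt/ (2C), coda /p/ ok; σ2 onset /w/, coda /m/ ok → well-formed
/nub/ — σ1 onset /n/, coda /b/ ok → well-formed
/zip/ — σ1 onset /z/, coda /p/ ok → well-formed
/de.fjulv/ — violates constraint (iii): syllable 2 coda /lv/ has 2 consonants (> 1) → ill-formed
/wnup.pub/ — violates constraint (ii): adjacent identical consonants /pp/ → ill-formed
Well-formed: /psiw.jbi/, /num.fi/, /wtep.wim/, /nub/, /zip/ → 5.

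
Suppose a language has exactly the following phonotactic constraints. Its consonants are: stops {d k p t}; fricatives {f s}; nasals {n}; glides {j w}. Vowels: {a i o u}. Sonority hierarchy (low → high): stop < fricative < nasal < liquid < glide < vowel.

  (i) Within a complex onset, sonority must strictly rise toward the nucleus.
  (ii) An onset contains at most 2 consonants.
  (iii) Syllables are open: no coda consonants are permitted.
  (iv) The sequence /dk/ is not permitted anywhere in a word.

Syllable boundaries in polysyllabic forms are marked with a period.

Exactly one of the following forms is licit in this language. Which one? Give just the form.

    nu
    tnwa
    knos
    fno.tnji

nu

nu — σ1 onset /n/, coda /∅/ ok → licit
tnwa — violates constraint (ii): syllable 1 onset /tnw/ has 3 consonants (> 2) → illicit
knos — violates constraint (iii): syllable 1 coda /s/ has 1 consonant (> 0) → illicit
fno.tnji — violates constraint (ii): syllable 2 onset /tnj/ has 3 consonants (> 2) → illicit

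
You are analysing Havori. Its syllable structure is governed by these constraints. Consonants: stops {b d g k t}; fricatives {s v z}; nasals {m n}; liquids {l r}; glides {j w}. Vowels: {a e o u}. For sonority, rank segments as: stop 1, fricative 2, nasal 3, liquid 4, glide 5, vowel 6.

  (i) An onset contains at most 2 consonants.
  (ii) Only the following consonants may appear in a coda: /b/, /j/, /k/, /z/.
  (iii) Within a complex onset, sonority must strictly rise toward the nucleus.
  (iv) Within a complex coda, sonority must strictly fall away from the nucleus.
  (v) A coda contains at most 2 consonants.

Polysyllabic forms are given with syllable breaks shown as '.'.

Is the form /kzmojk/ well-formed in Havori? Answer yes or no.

no

/kzmojk/ — violates constraint (i): syllable 1 onset /kzm/ has 3 consonants (> 2) → ill-formed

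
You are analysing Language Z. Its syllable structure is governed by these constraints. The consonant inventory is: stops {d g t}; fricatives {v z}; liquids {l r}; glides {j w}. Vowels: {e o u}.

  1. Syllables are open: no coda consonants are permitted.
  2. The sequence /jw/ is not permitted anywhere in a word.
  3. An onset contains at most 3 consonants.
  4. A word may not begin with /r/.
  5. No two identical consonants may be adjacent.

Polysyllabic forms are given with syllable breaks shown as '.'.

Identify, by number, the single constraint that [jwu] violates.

[jwu]: contains banned sequence /jw/.
This is a violation of constraint 2: "The sequence /jw/ is not permitted anywhere in a word."
The remaining constraints (1, 3, 4, 5) are satisfied.

2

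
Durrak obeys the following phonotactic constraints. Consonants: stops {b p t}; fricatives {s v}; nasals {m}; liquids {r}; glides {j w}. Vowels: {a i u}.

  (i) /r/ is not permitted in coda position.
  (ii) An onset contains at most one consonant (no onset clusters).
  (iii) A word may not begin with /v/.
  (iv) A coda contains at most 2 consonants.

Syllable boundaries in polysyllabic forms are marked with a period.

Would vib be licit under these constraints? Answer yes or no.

vib — violates constraint (iii): word begins with /v/ → illicit

no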